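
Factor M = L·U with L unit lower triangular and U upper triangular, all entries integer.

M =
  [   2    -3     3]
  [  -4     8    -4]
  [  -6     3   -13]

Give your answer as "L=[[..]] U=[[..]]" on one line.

  r1 -= -2·r0 → [0,2,2]
  r2 -= -3·r0 → [0,-6,-4]
  r2 -= -3·r1 → [0,0,2]

L=[[1,0,0],[-2,1,0],[-3,-3,1]] U=[[2,-3,3],[0,2,2],[0,0,2]]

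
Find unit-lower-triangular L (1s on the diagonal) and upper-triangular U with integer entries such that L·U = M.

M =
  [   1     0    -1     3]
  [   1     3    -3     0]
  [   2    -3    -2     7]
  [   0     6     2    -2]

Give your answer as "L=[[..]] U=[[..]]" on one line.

L=[[1,0,0,0],[1,1,0,0],[2,-1,1,0],[0,2,-3,1]] U=[[1,0,-1,3],[0,3,-2,-3],[0,0,-2,-2],[0,0,0,-2]]

  R1 -= 1·R0 → [0,3,-2,-3]
  R2 -= 2·R0 → [0,-3,0,1]
  R3 -= 0·R0 → [0,6,2,-2]
  R2 -= -1·R1 → [0,0,-2,-2]
  R3 -= 2·R1 → [0,0,6,4]
  R3 -= -3·R2 → [0,0,0,-2]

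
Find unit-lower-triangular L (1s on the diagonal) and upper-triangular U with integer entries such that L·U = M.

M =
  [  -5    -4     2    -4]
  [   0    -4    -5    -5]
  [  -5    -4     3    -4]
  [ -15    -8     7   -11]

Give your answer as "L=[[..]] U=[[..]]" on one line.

L=[[1,0,0,0],[0,1,0,0],[1,0,1,0],[3,-1,-4,1]] U=[[-5,-4,2,-4],[0,-4,-5,-5],[0,0,1,0],[0,0,0,-4]]

  r1 -= 0·r0 → [0,-4,-5,-5]
  r2 -= 1·r0 → [0,0,1,0]
  r3 -= 3·r0 → [0,4,1,1]
  r2 -= 0·r1 → [0,0,1,0]
  r3 -= -1·r1 → [0,0,-4,-4]
  r3 -= -4·r2 → [0,0,0,-4]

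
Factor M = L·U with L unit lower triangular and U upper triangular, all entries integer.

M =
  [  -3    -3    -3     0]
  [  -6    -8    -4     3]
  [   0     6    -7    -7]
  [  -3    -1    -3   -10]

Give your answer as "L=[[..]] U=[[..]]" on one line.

  R1 -= 2·R0 → [0,-2,2,3]
  R2 -= 0·R0 → [0,6,-7,-7]
  R3 -= 1·R0 → [0,2,0,-10]
  R2 -= -3·R1 → [0,0,-1,2]
  R3 -= -1·R1 → [0,0,2,-7]
  R3 -= -2·R2 → [0,0,0,-3]

L=[[1,0,0,0],[2,1,0,0],[0,-3,1,0],[1,-1,-2,1]] U=[[-3,-3,-3,0],[0,-2,2,3],[0,0,-1,2],[0,0,0,-3]]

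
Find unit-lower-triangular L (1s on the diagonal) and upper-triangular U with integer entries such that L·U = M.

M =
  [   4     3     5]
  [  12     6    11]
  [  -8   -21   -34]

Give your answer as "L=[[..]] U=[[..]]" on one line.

  r1 -= 3·r0 → [0,-3,-4]
  r2 -= -2·r0 → [0,-15,-24]
  r2 -= 5·r1 → [0,0,-4]

L=[[1,0,0],[3,1,0],[-2,5,1]] U=[[4,3,5],[0,-3,-4],[0,0,-4]]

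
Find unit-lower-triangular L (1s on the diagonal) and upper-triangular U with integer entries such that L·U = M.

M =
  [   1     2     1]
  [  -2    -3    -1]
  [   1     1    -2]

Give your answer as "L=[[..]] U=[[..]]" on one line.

L=[[1,0,0],[-2,1,0],[1,-1,1]] U=[[1,2,1],[0,1,1],[0,0,-2]]

  r1 -= -2·r0 → [0,1,1]
  r2 -= 1·r0 → [0,-1,-3]
  r2 -= -1·r1 → [0,0,-2]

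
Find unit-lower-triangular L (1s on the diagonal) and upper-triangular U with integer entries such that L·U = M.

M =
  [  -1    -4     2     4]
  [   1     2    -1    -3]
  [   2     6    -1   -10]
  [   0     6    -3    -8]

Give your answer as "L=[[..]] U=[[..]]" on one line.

  row1 -= -1·row0 → [0,-2,1,1]
  row2 -= -2·row0 → [0,-2,3,-2]
  row3 -= 0·row0 → [0,6,-3,-8]
  row2 -= 1·row1 → [0,0,2,-3]
  row3 -= -3·row1 → [0,0,0,-5]
  row3 -= 0·row2 → [0,0,0,-5]

L=[[1,0,0,0],[-1,1,0,0],[-2,1,1,0],[0,-3,0,1]] U=[[-1,-4,2,4],[0,-2,1,1],[0,0,2,-3],[0,0,0,-5]]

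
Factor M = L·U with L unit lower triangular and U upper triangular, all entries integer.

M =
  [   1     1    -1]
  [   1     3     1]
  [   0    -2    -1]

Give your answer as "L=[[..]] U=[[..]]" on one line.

  R1 -= 1·R0 → [0,2,2]
  R2 -= 0·R0 → [0,-2,-1]
  R2 -= -1·R1 → [0,0,1]

L=[[1,0,0],[1,1,0],[0,-1,1]] U=[[1,1,-1],[0,2,2],[0,0,1]]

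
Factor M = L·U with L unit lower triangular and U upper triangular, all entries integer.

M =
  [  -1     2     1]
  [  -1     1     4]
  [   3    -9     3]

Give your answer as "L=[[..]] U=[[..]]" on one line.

L=[[1,0,0],[1,1,0],[-3,3,1]] U=[[-1,2,1],[0,-1,3],[0,0,-3]]

  row1 -= 1·row0 → [0,-1,3]
  row2 -= -3·row0 → [0,-3,6]
  row2 -= 3·row1 → [0,0,-3]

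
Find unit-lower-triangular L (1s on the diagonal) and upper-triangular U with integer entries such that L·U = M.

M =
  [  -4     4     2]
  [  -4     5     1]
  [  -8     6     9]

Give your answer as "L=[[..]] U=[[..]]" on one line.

L=[[1,0,0],[1,1,0],[2,-2,1]] U=[[-4,4,2],[0,1,-1],[0,0,3]]

  R1 -= 1·R0 → [0,1,-1]
  R2 -= 2·R0 → [0,-2,5]
  R2 -= -2·R1 → [0,0,3]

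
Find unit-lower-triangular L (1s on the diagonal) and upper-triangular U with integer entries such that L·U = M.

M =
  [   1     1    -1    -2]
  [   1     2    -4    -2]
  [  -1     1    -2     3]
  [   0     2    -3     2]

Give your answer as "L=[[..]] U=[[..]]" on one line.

  R1 -= 1·R0 → [0,1,-3,0]
  R2 -= -1·R0 → [0,2,-3,1]
  R3 -= 0·R0 → [0,2,-3,2]
  R2 -= 2·R1 → [0,0,3,1]
  R3 -= 2·R1 → [0,0,3,2]
  R3 -= 1·R2 → [0,0,0,1]

L=[[1,0,0,0],[1,1,0,0],[-1,2,1,0],[0,2,1,1]] U=[[1,1,-1,-2],[0,1,-3,0],[0,0,3,1],[0,0,0,1]]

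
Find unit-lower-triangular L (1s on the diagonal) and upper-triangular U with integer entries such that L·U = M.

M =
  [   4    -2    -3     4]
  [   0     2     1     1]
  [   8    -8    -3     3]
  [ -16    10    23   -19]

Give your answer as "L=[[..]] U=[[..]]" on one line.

L=[[1,0,0,0],[0,1,0,0],[2,-2,1,0],[-4,1,2,1]] U=[[4,-2,-3,4],[0,2,1,1],[0,0,5,-3],[0,0,0,2]]

  r1 -= 0·r0 → [0,2,1,1]
  r2 -= 2·r0 → [0,-4,3,-5]
  r3 -= -4·r0 → [0,2,11,-3]
  r2 -= -2·r1 → [0,0,5,-3]
  r3 -= 1·r1 → [0,0,10,-4]
  r3 -= 2·r2 → [0,0,0,2]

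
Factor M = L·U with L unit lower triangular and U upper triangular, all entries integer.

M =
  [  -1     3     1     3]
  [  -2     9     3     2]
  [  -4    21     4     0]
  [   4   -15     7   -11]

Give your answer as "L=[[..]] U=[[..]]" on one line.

L=[[1,0,0,0],[2,1,0,0],[4,3,1,0],[-4,-1,-4,1]] U=[[-1,3,1,3],[0,3,1,-4],[0,0,-3,0],[0,0,0,-3]]

  R1 -= 2·R0 → [0,3,1,-4]
  R2 -= 4·R0 → [0,9,0,-12]
  R3 -= -4·R0 → [0,-3,11,1]
  R2 -= 3·R1 → [0,0,-3,0]
  R3 -= -1·R1 → [0,0,12,-3]
  R3 -= -4·R2 → [0,0,0,-3]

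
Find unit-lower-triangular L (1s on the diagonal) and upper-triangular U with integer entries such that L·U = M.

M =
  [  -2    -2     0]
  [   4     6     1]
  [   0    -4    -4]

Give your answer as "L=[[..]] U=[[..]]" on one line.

L=[[1,0,0],[-2,1,0],[0,-2,1]] U=[[-2,-2,0],[0,2,1],[0,0,-2]]

  R1 -= -2·R0 → [0,2,1]
  R2 -= 0·R0 → [0,-4,-4]
  R2 -= -2·R1 → [0,0,-2]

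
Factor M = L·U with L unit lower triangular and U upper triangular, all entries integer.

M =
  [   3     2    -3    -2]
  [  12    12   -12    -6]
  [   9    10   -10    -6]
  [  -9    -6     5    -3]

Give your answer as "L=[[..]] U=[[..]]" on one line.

L=[[1,0,0,0],[4,1,0,0],[3,1,1,0],[-3,0,4,1]] U=[[3,2,-3,-2],[0,4,0,2],[0,0,-1,-2],[0,0,0,-1]]

  R1 -= 4·R0 → [0,4,0,2]
  R2 -= 3·R0 → [0,4,-1,0]
  R3 -= -3·R0 → [0,0,-4,-9]
  R2 -= 1·R1 → [0,0,-1,-2]
  R3 -= 0·R1 → [0,0,-4,-9]
  R3 -= 4·R2 → [0,0,0,-1]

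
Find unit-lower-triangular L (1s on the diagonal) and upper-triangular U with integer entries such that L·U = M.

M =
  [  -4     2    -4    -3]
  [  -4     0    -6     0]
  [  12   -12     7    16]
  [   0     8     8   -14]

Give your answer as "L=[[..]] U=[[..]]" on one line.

  R1 -= 1·R0 → [0,-2,-2,3]
  R2 -= -3·R0 → [0,-6,-5,7]
  R3 -= 0·R0 → [0,8,8,-14]
  R2 -= 3·R1 → [0,0,1,-2]
  R3 -= -4·R1 → [0,0,0,-2]
  R3 -= 0·R2 → [0,0,0,-2]

L=[[1,0,0,0],[1,1,0,0],[-3,3,1,0],[0,-4,0,1]] U=[[-4,2,-4,-3],[0,-2,-2,3],[0,0,1,-2],[0,0,0,-2]]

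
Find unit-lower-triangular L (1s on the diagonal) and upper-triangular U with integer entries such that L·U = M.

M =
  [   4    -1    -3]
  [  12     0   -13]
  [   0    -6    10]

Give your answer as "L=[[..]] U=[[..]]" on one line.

  row1 -= 3·row0 → [0,3,-4]
  row2 -= 0·row0 → [0,-6,10]
  row2 -= -2·row1 → [0,0,2]

L=[[1,0,0],[3,1,0],[0,-2,1]] U=[[4,-1,-3],[0,3,-4],[0,0,2]]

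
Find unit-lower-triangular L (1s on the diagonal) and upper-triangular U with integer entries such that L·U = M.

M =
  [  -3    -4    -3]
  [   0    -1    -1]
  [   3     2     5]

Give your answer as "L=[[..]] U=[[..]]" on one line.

L=[[1,0,0],[0,1,0],[-1,2,1]] U=[[-3,-4,-3],[0,-1,-1],[0,0,4]]

  r1 -= 0·r0 → [0,-1,-1]
  r2 -= -1·r0 → [0,-2,2]
  r2 -= 2·r1 → [0,0,4]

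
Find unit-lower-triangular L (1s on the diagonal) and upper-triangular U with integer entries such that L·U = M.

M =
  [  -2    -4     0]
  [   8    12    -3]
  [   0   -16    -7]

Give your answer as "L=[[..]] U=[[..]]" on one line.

  R1 -= -4·R0 → [0,-4,-3]
  R2 -= 0·R0 → [0,-16,-7]
  R2 -= 4·R1 → [0,0,5]

L=[[1,0,0],[-4,1,0],[0,4,1]] U=[[-2,-4,0],[0,-4,-3],[0,0,5]]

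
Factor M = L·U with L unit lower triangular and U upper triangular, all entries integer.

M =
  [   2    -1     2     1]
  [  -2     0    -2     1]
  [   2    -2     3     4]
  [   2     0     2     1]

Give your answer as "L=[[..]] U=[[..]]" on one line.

L=[[1,0,0,0],[-1,1,0,0],[1,1,1,0],[1,-1,0,1]] U=[[2,-1,2,1],[0,-1,0,2],[0,0,1,1],[0,0,0,2]]

  row1 -= -1·row0 → [0,-1,0,2]
  row2 -= 1·row0 → [0,-1,1,3]
  row3 -= 1·row0 → [0,1,0,0]
  row2 -= 1·row1 → [0,0,1,1]
  row3 -= -1·row1 → [0,0,0,2]
  row3 -= 0·row2 → [0,0,0,2]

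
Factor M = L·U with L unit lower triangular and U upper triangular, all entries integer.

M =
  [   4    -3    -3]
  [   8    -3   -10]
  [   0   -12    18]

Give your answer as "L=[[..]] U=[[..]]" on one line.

  R1 -= 2·R0 → [0,3,-4]
  R2 -= 0·R0 → [0,-12,18]
  R2 -= -4·R1 → [0,0,2]

L=[[1,0,0],[2,1,0],[0,-4,1]] U=[[4,-3,-3],[0,3,-4],[0,0,2]]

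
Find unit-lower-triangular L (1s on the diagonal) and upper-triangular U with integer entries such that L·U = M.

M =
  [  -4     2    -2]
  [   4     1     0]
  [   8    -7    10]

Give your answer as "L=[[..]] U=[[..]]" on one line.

L=[[1,0,0],[-1,1,0],[-2,-1,1]] U=[[-4,2,-2],[0,3,-2],[0,0,4]]

  r1 -= -1·r0 → [0,3,-2]
  r2 -= -2·r0 → [0,-3,6]
  r2 -= -1·r1 → [0,0,4]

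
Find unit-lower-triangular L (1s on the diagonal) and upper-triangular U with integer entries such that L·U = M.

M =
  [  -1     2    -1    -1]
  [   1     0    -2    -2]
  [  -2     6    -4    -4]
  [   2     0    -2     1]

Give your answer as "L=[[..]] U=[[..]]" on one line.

L=[[1,0,0,0],[-1,1,0,0],[2,1,1,0],[-2,2,2,1]] U=[[-1,2,-1,-1],[0,2,-3,-3],[0,0,1,1],[0,0,0,3]]

  R1 -= -1·R0 → [0,2,-3,-3]
  R2 -= 2·R0 → [0,2,-2,-2]
  R3 -= -2·R0 → [0,4,-4,-1]
  R2 -= 1·R1 → [0,0,1,1]
  R3 -= 2·R1 → [0,0,2,5]
  R3 -= 2·R2 → [0,0,0,3]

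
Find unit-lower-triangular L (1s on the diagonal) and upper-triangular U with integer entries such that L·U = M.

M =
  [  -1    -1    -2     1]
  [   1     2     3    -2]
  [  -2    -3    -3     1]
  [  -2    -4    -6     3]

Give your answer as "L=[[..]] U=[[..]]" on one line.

  R1 -= -1·R0 → [0,1,1,-1]
  R2 -= 2·R0 → [0,-1,1,-1]
  R3 -= 2·R0 → [0,-2,-2,1]
  R2 -= -1·R1 → [0,0,2,-2]
  R3 -= -2·R1 → [0,0,0,-1]
  R3 -= 0·R2 → [0,0,0,-1]

L=[[1,0,0,0],[-1,1,0,0],[2,-1,1,0],[2,-2,0,1]] U=[[-1,-1,-2,1],[0,1,1,-1],[0,0,2,-2],[0,0,0,-1]]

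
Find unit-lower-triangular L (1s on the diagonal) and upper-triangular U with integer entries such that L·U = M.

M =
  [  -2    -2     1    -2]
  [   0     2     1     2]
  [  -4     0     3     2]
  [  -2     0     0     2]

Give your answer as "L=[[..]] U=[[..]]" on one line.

  R1 -= 0·R0 → [0,2,1,2]
  R2 -= 2·R0 → [0,4,1,6]
  R3 -= 1·R0 → [0,2,-1,4]
  R2 -= 2·R1 → [0,0,-1,2]
  R3 -= 1·R1 → [0,0,-2,2]
  R3 -= 2·R2 → [0,0,0,-2]

L=[[1,0,0,0],[0,1,0,0],[2,2,1,0],[1,1,2,1]] U=[[-2,-2,1,-2],[0,2,1,2],[0,0,-1,2],[0,0,0,-2]]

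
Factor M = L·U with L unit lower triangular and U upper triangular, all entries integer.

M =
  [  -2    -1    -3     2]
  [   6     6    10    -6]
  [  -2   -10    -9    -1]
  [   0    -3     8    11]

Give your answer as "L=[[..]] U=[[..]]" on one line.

  r1 -= -3·r0 → [0,3,1,0]
  r2 -= 1·r0 → [0,-9,-6,-3]
  r3 -= 0·r0 → [0,-3,8,11]
  r2 -= -3·r1 → [0,0,-3,-3]
  r3 -= -1·r1 → [0,0,9,11]
  r3 -= -3·r2 → [0,0,0,2]

L=[[1,0,0,0],[-3,1,0,0],[1,-3,1,0],[0,-1,-3,1]] U=[[-2,-1,-3,2],[0,3,1,0],[0,0,-3,-3],[0,0,0,2]]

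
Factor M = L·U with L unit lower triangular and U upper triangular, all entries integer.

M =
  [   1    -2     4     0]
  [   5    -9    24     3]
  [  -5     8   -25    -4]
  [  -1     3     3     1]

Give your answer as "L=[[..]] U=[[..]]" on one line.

  R1 -= 5·R0 → [0,1,4,3]
  R2 -= -5·R0 → [0,-2,-5,-4]
  R3 -= -1·R0 → [0,1,7,1]
  R2 -= -2·R1 → [0,0,3,2]
  R3 -= 1·R1 → [0,0,3,-2]
  R3 -= 1·R2 → [0,0,0,-4]

L=[[1,0,0,0],[5,1,0,0],[-5,-2,1,0],[-1,1,1,1]] U=[[1,-2,4,0],[0,1,4,3],[0,0,3,2],[0,0,0,-4]]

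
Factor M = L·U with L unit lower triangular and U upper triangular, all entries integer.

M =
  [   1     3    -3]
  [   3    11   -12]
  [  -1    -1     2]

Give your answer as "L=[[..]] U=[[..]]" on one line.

  row1 -= 3·row0 → [0,2,-3]
  row2 -= -1·row0 → [0,2,-1]
  row2 -= 1·row1 → [0,0,2]

L=[[1,0,0],[3,1,0],[-1,1,1]] U=[[1,3,-3],[0,2,-3],[0,0,2]]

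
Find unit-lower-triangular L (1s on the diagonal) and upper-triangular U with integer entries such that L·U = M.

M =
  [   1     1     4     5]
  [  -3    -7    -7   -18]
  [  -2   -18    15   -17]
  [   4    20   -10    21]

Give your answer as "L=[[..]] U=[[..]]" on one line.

L=[[1,0,0,0],[-3,1,0,0],[-2,4,1,0],[4,-4,-2,1]] U=[[1,1,4,5],[0,-4,5,-3],[0,0,3,5],[0,0,0,-1]]

  row1 -= -3·row0 → [0,-4,5,-3]
  row2 -= -2·row0 → [0,-16,23,-7]
  row3 -= 4·row0 → [0,16,-26,1]
  row2 -= 4·row1 → [0,0,3,5]
  row3 -= -4·row1 → [0,0,-6,-11]
  row3 -= -2·row2 → [0,0,0,-1]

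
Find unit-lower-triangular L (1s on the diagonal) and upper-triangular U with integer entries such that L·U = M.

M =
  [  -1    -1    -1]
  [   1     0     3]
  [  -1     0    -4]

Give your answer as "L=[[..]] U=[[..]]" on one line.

  r1 -= -1·r0 → [0,-1,2]
  r2 -= 1·r0 → [0,1,-3]
  r2 -= -1·r1 → [0,0,-1]

L=[[1,0,0],[-1,1,0],[1,-1,1]] U=[[-1,-1,-1],[0,-1,2],[0,0,-1]]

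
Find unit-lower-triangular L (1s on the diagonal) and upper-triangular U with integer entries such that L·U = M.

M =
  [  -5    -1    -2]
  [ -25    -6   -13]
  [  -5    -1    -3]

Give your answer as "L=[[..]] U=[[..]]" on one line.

  r1 -= 5·r0 → [0,-1,-3]
  r2 -= 1·r0 → [0,0,-1]
  r2 -= 0·r1 → [0,0,-1]

L=[[1,0,0],[5,1,0],[1,0,1]] U=[[-5,-1,-2],[0,-1,-3],[0,0,-1]]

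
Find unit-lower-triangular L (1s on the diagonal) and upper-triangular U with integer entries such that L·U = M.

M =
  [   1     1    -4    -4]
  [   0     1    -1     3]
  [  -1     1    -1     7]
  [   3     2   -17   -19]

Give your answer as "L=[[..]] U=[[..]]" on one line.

  r1 -= 0·r0 → [0,1,-1,3]
  r2 -= -1·r0 → [0,2,-5,3]
  r3 -= 3·r0 → [0,-1,-5,-7]
  r2 -= 2·r1 → [0,0,-3,-3]
  r3 -= -1·r1 → [0,0,-6,-4]
  r3 -= 2·r2 → [0,0,0,2]

L=[[1,0,0,0],[0,1,0,0],[-1,2,1,0],[3,-1,2,1]] U=[[1,1,-4,-4],[0,1,-1,3],[0,0,-3,-3],[0,0,0,2]]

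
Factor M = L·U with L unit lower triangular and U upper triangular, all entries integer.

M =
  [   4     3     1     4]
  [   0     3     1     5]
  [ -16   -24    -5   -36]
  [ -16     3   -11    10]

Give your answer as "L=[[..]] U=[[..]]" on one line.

L=[[1,0,0,0],[0,1,0,0],[-4,-4,1,0],[-4,5,-4,1]] U=[[4,3,1,4],[0,3,1,5],[0,0,3,0],[0,0,0,1]]

  r1 -= 0·r0 → [0,3,1,5]
  r2 -= -4·r0 → [0,-12,-1,-20]
  r3 -= -4·r0 → [0,15,-7,26]
  r2 -= -4·r1 → [0,0,3,0]
  r3 -= 5·r1 → [0,0,-12,1]
  r3 -= -4·r2 → [0,0,0,1]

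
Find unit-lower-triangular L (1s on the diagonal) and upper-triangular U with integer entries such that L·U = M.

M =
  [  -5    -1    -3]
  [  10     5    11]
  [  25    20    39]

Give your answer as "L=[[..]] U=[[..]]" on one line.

  R1 -= -2·R0 → [0,3,5]
  R2 -= -5·R0 → [0,15,24]
  R2 -= 5·R1 → [0,0,-1]

L=[[1,0,0],[-2,1,0],[-5,5,1]] U=[[-5,-1,-3],[0,3,5],[0,0,-1]]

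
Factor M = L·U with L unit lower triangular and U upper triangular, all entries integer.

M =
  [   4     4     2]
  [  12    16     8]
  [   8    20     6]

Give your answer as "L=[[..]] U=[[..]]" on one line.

L=[[1,0,0],[3,1,0],[2,3,1]] U=[[4,4,2],[0,4,2],[0,0,-4]]

  r1 -= 3·r0 → [0,4,2]
  r2 -= 2·r0 → [0,12,2]
  r2 -= 3·r1 → [0,0,-4]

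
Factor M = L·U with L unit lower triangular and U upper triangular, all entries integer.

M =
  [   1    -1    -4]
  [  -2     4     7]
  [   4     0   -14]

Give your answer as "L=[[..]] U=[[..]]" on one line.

L=[[1,0,0],[-2,1,0],[4,2,1]] U=[[1,-1,-4],[0,2,-1],[0,0,4]]

  row1 -= -2·row0 → [0,2,-1]
  row2 -= 4·row0 → [0,4,2]
  row2 -= 2·row1 → [0,0,4]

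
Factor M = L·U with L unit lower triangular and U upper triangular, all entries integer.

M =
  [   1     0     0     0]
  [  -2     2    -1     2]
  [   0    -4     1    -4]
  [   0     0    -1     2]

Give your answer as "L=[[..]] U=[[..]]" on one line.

  R1 -= -2·R0 → [0,2,-1,2]
  R2 -= 0·R0 → [0,-4,1,-4]
  R3 -= 0·R0 → [0,0,-1,2]
  R2 -= -2·R1 → [0,0,-1,0]
  R3 -= 0·R1 → [0,0,-1,2]
  R3 -= 1·R2 → [0,0,0,2]

L=[[1,0,0,0],[-2,1,0,0],[0,-2,1,0],[0,0,1,1]] U=[[1,0,0,0],[0,2,-1,2],[0,0,-1,0],[0,0,0,2]]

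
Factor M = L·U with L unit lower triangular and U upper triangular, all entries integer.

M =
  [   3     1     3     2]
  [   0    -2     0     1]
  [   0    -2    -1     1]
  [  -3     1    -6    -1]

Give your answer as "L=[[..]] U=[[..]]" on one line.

  row1 -= 0·row0 → [0,-2,0,1]
  row2 -= 0·row0 → [0,-2,-1,1]
  row3 -= -1·row0 → [0,2,-3,1]
  row2 -= 1·row1 → [0,0,-1,0]
  row3 -= -1·row1 → [0,0,-3,2]
  row3 -= 3·row2 → [0,0,0,2]

L=[[1,0,0,0],[0,1,0,0],[0,1,1,0],[-1,-1,3,1]] U=[[3,1,3,2],[0,-2,0,1],[0,0,-1,0],[0,0,0,2]]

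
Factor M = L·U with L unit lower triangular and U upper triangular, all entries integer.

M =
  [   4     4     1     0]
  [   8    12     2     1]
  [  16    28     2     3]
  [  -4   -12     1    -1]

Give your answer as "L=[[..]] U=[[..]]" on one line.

  R1 -= 2·R0 → [0,4,0,1]
  R2 -= 4·R0 → [0,12,-2,3]
  R3 -= -1·R0 → [0,-8,2,-1]
  R2 -= 3·R1 → [0,0,-2,0]
  R3 -= -2·R1 → [0,0,2,1]
  R3 -= -1·R2 → [0,0,0,1]

L=[[1,0,0,0],[2,1,0,0],[4,3,1,0],[-1,-2,-1,1]] U=[[4,4,1,0],[0,4,0,1],[0,0,-2,0],[0,0,0,1]]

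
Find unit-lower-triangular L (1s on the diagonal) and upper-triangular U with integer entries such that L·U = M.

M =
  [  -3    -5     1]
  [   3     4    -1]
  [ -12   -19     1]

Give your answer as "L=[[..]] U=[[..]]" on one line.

L=[[1,0,0],[-1,1,0],[4,-1,1]] U=[[-3,-5,1],[0,-1,0],[0,0,-3]]

  r1 -= -1·r0 → [0,-1,0]
  r2 -= 4·r0 → [0,1,-3]
  r2 -= -1·r1 → [0,0,-3]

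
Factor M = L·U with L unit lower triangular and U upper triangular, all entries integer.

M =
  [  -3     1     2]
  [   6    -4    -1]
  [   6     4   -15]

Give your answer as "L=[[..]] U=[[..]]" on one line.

  row1 -= -2·row0 → [0,-2,3]
  row2 -= -2·row0 → [0,6,-11]
  row2 -= -3·row1 → [0,0,-2]

L=[[1,0,0],[-2,1,0],[-2,-3,1]] U=[[-3,1,2],[0,-2,3],[0,0,-2]]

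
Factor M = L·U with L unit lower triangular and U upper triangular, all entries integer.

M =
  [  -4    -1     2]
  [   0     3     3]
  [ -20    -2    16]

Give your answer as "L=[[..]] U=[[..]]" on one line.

L=[[1,0,0],[0,1,0],[5,1,1]] U=[[-4,-1,2],[0,3,3],[0,0,3]]

  R1 -= 0·R0 → [0,3,3]
  R2 -= 5·R0 → [0,3,6]
  R2 -= 1·R1 → [0,0,3]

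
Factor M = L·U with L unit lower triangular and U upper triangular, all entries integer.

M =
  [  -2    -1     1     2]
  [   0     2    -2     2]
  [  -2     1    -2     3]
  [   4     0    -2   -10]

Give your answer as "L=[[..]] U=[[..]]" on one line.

L=[[1,0,0,0],[0,1,0,0],[1,1,1,0],[-2,-1,2,1]] U=[[-2,-1,1,2],[0,2,-2,2],[0,0,-1,-1],[0,0,0,-2]]

  r1 -= 0·r0 → [0,2,-2,2]
  r2 -= 1·r0 → [0,2,-3,1]
  r3 -= -2·r0 → [0,-2,0,-6]
  r2 -= 1·r1 → [0,0,-1,-1]
  r3 -= -1·r1 → [0,0,-2,-4]
  r3 -= 2·r2 → [0,0,0,-2]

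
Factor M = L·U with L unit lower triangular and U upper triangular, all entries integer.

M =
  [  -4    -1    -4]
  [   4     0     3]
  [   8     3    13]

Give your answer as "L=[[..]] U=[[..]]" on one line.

L=[[1,0,0],[-1,1,0],[-2,-1,1]] U=[[-4,-1,-4],[0,-1,-1],[0,0,4]]

  r1 -= -1·r0 → [0,-1,-1]
  r2 -= -2·r0 → [0,1,5]
  r2 -= -1·r1 → [0,0,4]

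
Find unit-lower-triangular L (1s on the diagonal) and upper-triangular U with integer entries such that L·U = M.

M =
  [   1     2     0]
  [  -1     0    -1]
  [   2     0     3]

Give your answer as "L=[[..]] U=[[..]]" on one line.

L=[[1,0,0],[-1,1,0],[2,-2,1]] U=[[1,2,0],[0,2,-1],[0,0,1]]

  R1 -= -1·R0 → [0,2,-1]
  R2 -= 2·R0 → [0,-4,3]
  R2 -= -2·R1 → [0,0,1]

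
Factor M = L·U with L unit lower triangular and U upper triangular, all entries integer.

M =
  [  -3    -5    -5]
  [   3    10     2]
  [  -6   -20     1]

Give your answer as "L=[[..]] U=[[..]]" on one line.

L=[[1,0,0],[-1,1,0],[2,-2,1]] U=[[-3,-5,-5],[0,5,-3],[0,0,5]]

  R1 -= -1·R0 → [0,5,-3]
  R2 -= 2·R0 → [0,-10,11]
  R2 -= -2·R1 → [0,0,5]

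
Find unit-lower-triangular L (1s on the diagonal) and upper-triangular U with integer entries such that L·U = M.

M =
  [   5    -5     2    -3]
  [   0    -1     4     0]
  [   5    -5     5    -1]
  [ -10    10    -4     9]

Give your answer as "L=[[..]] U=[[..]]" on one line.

  row1 -= 0·row0 → [0,-1,4,0]
  row2 -= 1·row0 → [0,0,3,2]
  row3 -= -2·row0 → [0,0,0,3]
  row2 -= 0·row1 → [0,0,3,2]
  row3 -= 0·row1 → [0,0,0,3]
  row3 -= 0·row2 → [0,0,0,3]

L=[[1,0,0,0],[0,1,0,0],[1,0,1,0],[-2,0,0,1]] U=[[5,-5,2,-3],[0,-1,4,0],[0,0,3,2],[0,0,0,3]]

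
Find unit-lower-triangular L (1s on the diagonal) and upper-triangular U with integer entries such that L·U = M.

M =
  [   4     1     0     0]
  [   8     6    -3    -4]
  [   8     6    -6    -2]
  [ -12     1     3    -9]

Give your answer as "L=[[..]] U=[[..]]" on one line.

L=[[1,0,0,0],[2,1,0,0],[2,1,1,0],[-3,1,-2,1]] U=[[4,1,0,0],[0,4,-3,-4],[0,0,-3,2],[0,0,0,-1]]

  R1 -= 2·R0 → [0,4,-3,-4]
  R2 -= 2·R0 → [0,4,-6,-2]
  R3 -= -3·R0 → [0,4,3,-9]
  R2 -= 1·R1 → [0,0,-3,2]
  R3 -= 1·R1 → [0,0,6,-5]
  R3 -= -2·R2 → [0,0,0,-1]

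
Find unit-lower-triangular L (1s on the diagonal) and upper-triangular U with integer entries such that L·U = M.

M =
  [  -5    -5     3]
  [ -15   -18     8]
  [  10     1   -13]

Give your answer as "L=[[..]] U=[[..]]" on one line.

  r1 -= 3·r0 → [0,-3,-1]
  r2 -= -2·r0 → [0,-9,-7]
  r2 -= 3·r1 → [0,0,-4]

L=[[1,0,0],[3,1,0],[-2,3,1]] U=[[-5,-5,3],[0,-3,-1],[0,0,-4]]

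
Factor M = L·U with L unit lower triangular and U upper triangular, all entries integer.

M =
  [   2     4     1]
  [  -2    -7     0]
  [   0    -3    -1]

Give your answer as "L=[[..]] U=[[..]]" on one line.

L=[[1,0,0],[-1,1,0],[0,1,1]] U=[[2,4,1],[0,-3,1],[0,0,-2]]

  r1 -= -1·r0 → [0,-3,1]
  r2 -= 0·r0 → [0,-3,-1]
  r2 -= 1·r1 → [0,0,-2]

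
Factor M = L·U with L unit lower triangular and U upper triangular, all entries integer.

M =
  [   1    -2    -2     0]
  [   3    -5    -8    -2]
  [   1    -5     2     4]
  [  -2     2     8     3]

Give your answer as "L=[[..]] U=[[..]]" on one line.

  R1 -= 3·R0 → [0,1,-2,-2]
  R2 -= 1·R0 → [0,-3,4,4]
  R3 -= -2·R0 → [0,-2,4,3]
  R2 -= -3·R1 → [0,0,-2,-2]
  R3 -= -2·R1 → [0,0,0,-1]
  R3 -= 0·R2 → [0,0,0,-1]

L=[[1,0,0,0],[3,1,0,0],[1,-3,1,0],[-2,-2,0,1]] U=[[1,-2,-2,0],[0,1,-2,-2],[0,0,-2,-2],[0,0,0,-1]]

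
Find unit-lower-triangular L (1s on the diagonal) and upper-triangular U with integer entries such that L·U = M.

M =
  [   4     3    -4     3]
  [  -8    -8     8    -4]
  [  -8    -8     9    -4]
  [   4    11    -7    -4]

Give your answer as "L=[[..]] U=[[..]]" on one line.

L=[[1,0,0,0],[-2,1,0,0],[-2,1,1,0],[1,-4,-3,1]] U=[[4,3,-4,3],[0,-2,0,2],[0,0,1,0],[0,0,0,1]]

  row1 -= -2·row0 → [0,-2,0,2]
  row2 -= -2·row0 → [0,-2,1,2]
  row3 -= 1·row0 → [0,8,-3,-7]
  row2 -= 1·row1 → [0,0,1,0]
  row3 -= -4·row1 → [0,0,-3,1]
  row3 -= -3·row2 → [0,0,0,1]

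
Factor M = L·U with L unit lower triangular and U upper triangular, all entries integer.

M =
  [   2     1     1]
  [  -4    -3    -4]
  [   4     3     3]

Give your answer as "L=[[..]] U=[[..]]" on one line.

L=[[1,0,0],[-2,1,0],[2,-1,1]] U=[[2,1,1],[0,-1,-2],[0,0,-1]]

  r1 -= -2·r0 → [0,-1,-2]
  r2 -= 2·r0 → [0,1,1]
  r2 -= -1·r1 → [0,0,-1]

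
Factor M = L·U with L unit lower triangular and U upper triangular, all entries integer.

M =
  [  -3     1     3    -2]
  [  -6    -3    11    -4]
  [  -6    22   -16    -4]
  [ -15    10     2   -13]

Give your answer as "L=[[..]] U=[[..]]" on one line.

  r1 -= 2·r0 → [0,-5,5,0]
  r2 -= 2·r0 → [0,20,-22,0]
  r3 -= 5·r0 → [0,5,-13,-3]
  r2 -= -4·r1 → [0,0,-2,0]
  r3 -= -1·r1 → [0,0,-8,-3]
  r3 -= 4·r2 → [0,0,0,-3]

L=[[1,0,0,0],[2,1,0,0],[2,-4,1,0],[5,-1,4,1]] U=[[-3,1,3,-2],[0,-5,5,0],[0,0,-2,0],[0,0,0,-3]]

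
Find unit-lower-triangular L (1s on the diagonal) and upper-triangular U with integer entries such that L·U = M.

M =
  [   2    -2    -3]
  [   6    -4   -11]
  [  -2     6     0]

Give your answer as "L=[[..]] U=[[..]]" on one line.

  row1 -= 3·row0 → [0,2,-2]
  row2 -= -1·row0 → [0,4,-3]
  row2 -= 2·row1 → [0,0,1]

L=[[1,0,0],[3,1,0],[-1,2,1]] U=[[2,-2,-3],[0,2,-2],[0,0,1]]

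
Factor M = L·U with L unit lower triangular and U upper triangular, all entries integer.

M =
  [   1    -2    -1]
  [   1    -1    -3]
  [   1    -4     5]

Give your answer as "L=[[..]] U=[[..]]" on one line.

L=[[1,0,0],[1,1,0],[1,-2,1]] U=[[1,-2,-1],[0,1,-2],[0,0,2]]

  r1 -= 1·r0 → [0,1,-2]
  r2 -= 1·r0 → [0,-2,6]
  r2 -= -2·r1 → [0,0,2]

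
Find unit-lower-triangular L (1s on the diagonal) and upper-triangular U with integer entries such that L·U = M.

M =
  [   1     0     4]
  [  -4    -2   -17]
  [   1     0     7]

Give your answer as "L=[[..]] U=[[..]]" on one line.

L=[[1,0,0],[-4,1,0],[1,0,1]] U=[[1,0,4],[0,-2,-1],[0,0,3]]

  row1 -= -4·row0 → [0,-2,-1]
  row2 -= 1·row0 → [0,0,3]
  row2 -= 0·row1 → [0,0,3]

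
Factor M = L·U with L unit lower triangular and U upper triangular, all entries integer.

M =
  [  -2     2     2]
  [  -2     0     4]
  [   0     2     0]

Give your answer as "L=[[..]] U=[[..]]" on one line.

  row1 -= 1·row0 → [0,-2,2]
  row2 -= 0·row0 → [0,2,0]
  row2 -= -1·row1 → [0,0,2]

L=[[1,0,0],[1,1,0],[0,-1,1]] U=[[-2,2,2],[0,-2,2],[0,0,2]]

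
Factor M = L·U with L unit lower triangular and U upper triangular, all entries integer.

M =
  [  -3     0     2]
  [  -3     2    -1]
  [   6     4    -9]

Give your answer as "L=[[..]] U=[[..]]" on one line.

L=[[1,0,0],[1,1,0],[-2,2,1]] U=[[-3,0,2],[0,2,-3],[0,0,1]]

  R1 -= 1·R0 → [0,2,-3]
  R2 -= -2·R0 → [0,4,-5]
  R2 -= 2·R1 → [0,0,1]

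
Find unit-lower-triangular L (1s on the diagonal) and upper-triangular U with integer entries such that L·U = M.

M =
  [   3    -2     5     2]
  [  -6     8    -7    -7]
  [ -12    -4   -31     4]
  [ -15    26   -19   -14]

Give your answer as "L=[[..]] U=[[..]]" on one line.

  R1 -= -2·R0 → [0,4,3,-3]
  R2 -= -4·R0 → [0,-12,-11,12]
  R3 -= -5·R0 → [0,16,6,-4]
  R2 -= -3·R1 → [0,0,-2,3]
  R3 -= 4·R1 → [0,0,-6,8]
  R3 -= 3·R2 → [0,0,0,-1]

L=[[1,0,0,0],[-2,1,0,0],[-4,-3,1,0],[-5,4,3,1]] U=[[3,-2,5,2],[0,4,3,-3],[0,0,-2,3],[0,0,0,-1]]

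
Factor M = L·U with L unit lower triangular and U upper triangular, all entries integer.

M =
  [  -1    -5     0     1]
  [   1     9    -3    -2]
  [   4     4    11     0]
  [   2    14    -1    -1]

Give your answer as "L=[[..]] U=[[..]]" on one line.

L=[[1,0,0,0],[-1,1,0,0],[-4,-4,1,0],[-2,1,-2,1]] U=[[-1,-5,0,1],[0,4,-3,-1],[0,0,-1,0],[0,0,0,2]]

  R1 -= -1·R0 → [0,4,-3,-1]
  R2 -= -4·R0 → [0,-16,11,4]
  R3 -= -2·R0 → [0,4,-1,1]
  R2 -= -4·R1 → [0,0,-1,0]
  R3 -= 1·R1 → [0,0,2,2]
  R3 -= -2·R2 → [0,0,0,2]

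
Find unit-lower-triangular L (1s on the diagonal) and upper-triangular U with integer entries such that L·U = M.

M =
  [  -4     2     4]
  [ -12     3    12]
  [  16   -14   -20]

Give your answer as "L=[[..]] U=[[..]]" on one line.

L=[[1,0,0],[3,1,0],[-4,2,1]] U=[[-4,2,4],[0,-3,0],[0,0,-4]]

  row1 -= 3·row0 → [0,-3,0]
  row2 -= -4·row0 → [0,-6,-4]
  row2 -= 2·row1 → [0,0,-4]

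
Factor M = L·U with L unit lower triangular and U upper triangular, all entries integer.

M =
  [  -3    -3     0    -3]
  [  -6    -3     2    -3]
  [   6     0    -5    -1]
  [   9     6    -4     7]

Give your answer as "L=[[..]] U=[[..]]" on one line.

L=[[1,0,0,0],[2,1,0,0],[-2,-2,1,0],[-3,-1,2,1]] U=[[-3,-3,0,-3],[0,3,2,3],[0,0,-1,-1],[0,0,0,3]]

  row1 -= 2·row0 → [0,3,2,3]
  row2 -= -2·row0 → [0,-6,-5,-7]
  row3 -= -3·row0 → [0,-3,-4,-2]
  row2 -= -2·row1 → [0,0,-1,-1]
  row3 -= -1·row1 → [0,0,-2,1]
  row3 -= 2·row2 → [0,0,0,3]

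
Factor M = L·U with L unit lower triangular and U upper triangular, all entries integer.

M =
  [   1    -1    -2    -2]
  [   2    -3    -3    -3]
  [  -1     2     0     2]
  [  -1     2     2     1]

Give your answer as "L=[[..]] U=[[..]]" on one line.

  r1 -= 2·r0 → [0,-1,1,1]
  r2 -= -1·r0 → [0,1,-2,0]
  r3 -= -1·r0 → [0,1,0,-1]
  r2 -= -1·r1 → [0,0,-1,1]
  r3 -= -1·r1 → [0,0,1,0]
  r3 -= -1·r2 → [0,0,0,1]

L=[[1,0,0,0],[2,1,0,0],[-1,-1,1,0],[-1,-1,-1,1]] U=[[1,-1,-2,-2],[0,-1,1,1],[0,0,-1,1],[0,0,0,1]]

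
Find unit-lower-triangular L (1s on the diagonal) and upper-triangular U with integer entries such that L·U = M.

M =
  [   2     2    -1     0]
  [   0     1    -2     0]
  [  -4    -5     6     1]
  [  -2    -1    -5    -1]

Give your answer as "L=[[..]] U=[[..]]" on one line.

  R1 -= 0·R0 → [0,1,-2,0]
  R2 -= -2·R0 → [0,-1,4,1]
  R3 -= -1·R0 → [0,1,-6,-1]
  R2 -= -1·R1 → [0,0,2,1]
  R3 -= 1·R1 → [0,0,-4,-1]
  R3 -= -2·R2 → [0,0,0,1]

L=[[1,0,0,0],[0,1,0,0],[-2,-1,1,0],[-1,1,-2,1]] U=[[2,2,-1,0],[0,1,-2,0],[0,0,2,1],[0,0,0,1]]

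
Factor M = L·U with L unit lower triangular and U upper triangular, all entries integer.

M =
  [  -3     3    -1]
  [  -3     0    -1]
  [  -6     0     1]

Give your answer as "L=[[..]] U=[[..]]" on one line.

  row1 -= 1·row0 → [0,-3,0]
  row2 -= 2·row0 → [0,-6,3]
  row2 -= 2·row1 → [0,0,3]

L=[[1,0,0],[1,1,0],[2,2,1]] U=[[-3,3,-1],[0,-3,0],[0,0,3]]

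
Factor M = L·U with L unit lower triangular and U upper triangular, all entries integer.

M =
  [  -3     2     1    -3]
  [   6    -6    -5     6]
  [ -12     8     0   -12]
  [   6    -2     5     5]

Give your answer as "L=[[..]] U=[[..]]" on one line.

  R1 -= -2·R0 → [0,-2,-3,0]
  R2 -= 4·R0 → [0,0,-4,0]
  R3 -= -2·R0 → [0,2,7,-1]
  R2 -= 0·R1 → [0,0,-4,0]
  R3 -= -1·R1 → [0,0,4,-1]
  R3 -= -1·R2 → [0,0,0,-1]

L=[[1,0,0,0],[-2,1,0,0],[4,0,1,0],[-2,-1,-1,1]] U=[[-3,2,1,-3],[0,-2,-3,0],[0,0,-4,0],[0,0,0,-1]]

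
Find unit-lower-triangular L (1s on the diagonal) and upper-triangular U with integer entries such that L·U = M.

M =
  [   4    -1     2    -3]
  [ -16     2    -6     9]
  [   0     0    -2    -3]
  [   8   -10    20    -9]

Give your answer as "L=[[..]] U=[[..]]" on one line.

  R1 -= -4·R0 → [0,-2,2,-3]
  R2 -= 0·R0 → [0,0,-2,-3]
  R3 -= 2·R0 → [0,-8,16,-3]
  R2 -= 0·R1 → [0,0,-2,-3]
  R3 -= 4·R1 → [0,0,8,9]
  R3 -= -4·R2 → [0,0,0,-3]

L=[[1,0,0,0],[-4,1,0,0],[0,0,1,0],[2,4,-4,1]] U=[[4,-1,2,-3],[0,-2,2,-3],[0,0,-2,-3],[0,0,0,-3]]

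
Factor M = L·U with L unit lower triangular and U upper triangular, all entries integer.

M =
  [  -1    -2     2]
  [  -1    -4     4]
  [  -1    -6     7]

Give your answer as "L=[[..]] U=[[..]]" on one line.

L=[[1,0,0],[1,1,0],[1,2,1]] U=[[-1,-2,2],[0,-2,2],[0,0,1]]

  row1 -= 1·row0 → [0,-2,2]
  row2 -= 1·row0 → [0,-4,5]
  row2 -= 2·row1 → [0,0,1]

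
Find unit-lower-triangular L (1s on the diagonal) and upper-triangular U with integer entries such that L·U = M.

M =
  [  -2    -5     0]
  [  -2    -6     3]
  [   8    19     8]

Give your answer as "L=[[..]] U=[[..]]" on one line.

  r1 -= 1·r0 → [0,-1,3]
  r2 -= -4·r0 → [0,-1,8]
  r2 -= 1·r1 → [0,0,5]

L=[[1,0,0],[1,1,0],[-4,1,1]] U=[[-2,-5,0],[0,-1,3],[0,0,5]]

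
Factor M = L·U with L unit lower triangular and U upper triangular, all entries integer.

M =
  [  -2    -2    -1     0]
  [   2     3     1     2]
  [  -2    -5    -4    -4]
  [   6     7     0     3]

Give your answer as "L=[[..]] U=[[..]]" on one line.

  R1 -= -1·R0 → [0,1,0,2]
  R2 -= 1·R0 → [0,-3,-3,-4]
  R3 -= -3·R0 → [0,1,-3,3]
  R2 -= -3·R1 → [0,0,-3,2]
  R3 -= 1·R1 → [0,0,-3,1]
  R3 -= 1·R2 → [0,0,0,-1]

L=[[1,0,0,0],[-1,1,0,0],[1,-3,1,0],[-3,1,1,1]] U=[[-2,-2,-1,0],[0,1,0,2],[0,0,-3,2],[0,0,0,-1]]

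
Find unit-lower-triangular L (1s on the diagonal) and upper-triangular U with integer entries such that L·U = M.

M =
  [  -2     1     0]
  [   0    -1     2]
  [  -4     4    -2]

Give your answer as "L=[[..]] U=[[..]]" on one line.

  R1 -= 0·R0 → [0,-1,2]
  R2 -= 2·R0 → [0,2,-2]
  R2 -= -2·R1 → [0,0,2]

L=[[1,0,0],[0,1,0],[2,-2,1]] U=[[-2,1,0],[0,-1,2],[0,0,2]]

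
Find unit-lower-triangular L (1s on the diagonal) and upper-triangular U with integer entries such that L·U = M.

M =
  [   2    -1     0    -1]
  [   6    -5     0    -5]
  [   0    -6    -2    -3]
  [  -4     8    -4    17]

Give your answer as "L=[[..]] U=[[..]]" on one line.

L=[[1,0,0,0],[3,1,0,0],[0,3,1,0],[-2,-3,2,1]] U=[[2,-1,0,-1],[0,-2,0,-2],[0,0,-2,3],[0,0,0,3]]

  r1 -= 3·r0 → [0,-2,0,-2]
  r2 -= 0·r0 → [0,-6,-2,-3]
  r3 -= -2·r0 → [0,6,-4,15]
  r2 -= 3·r1 → [0,0,-2,3]
  r3 -= -3·r1 → [0,0,-4,9]
  r3 -= 2·r2 → [0,0,0,3]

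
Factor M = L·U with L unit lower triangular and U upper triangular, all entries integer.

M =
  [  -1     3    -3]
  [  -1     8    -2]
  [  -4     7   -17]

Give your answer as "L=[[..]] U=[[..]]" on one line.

  row1 -= 1·row0 → [0,5,1]
  row2 -= 4·row0 → [0,-5,-5]
  row2 -= -1·row1 → [0,0,-4]

L=[[1,0,0],[1,1,0],[4,-1,1]] U=[[-1,3,-3],[0,5,1],[0,0,-4]]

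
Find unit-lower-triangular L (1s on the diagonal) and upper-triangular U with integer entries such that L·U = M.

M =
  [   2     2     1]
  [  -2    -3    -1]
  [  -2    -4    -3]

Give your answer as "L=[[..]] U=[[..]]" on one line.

  R1 -= -1·R0 → [0,-1,0]
  R2 -= -1·R0 → [0,-2,-2]
  R2 -= 2·R1 → [0,0,-2]

L=[[1,0,0],[-1,1,0],[-1,2,1]] U=[[2,2,1],[0,-1,0],[0,0,-2]]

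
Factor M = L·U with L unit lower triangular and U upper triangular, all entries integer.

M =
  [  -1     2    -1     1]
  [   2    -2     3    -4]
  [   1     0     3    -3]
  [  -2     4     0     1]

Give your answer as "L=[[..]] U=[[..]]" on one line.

L=[[1,0,0,0],[-2,1,0,0],[-1,1,1,0],[2,0,2,1]] U=[[-1,2,-1,1],[0,2,1,-2],[0,0,1,0],[0,0,0,-1]]

  row1 -= -2·row0 → [0,2,1,-2]
  row2 -= -1·row0 → [0,2,2,-2]
  row3 -= 2·row0 → [0,0,2,-1]
  row2 -= 1·row1 → [0,0,1,0]
  row3 -= 0·row1 → [0,0,2,-1]
  row3 -= 2·row2 → [0,0,0,-1]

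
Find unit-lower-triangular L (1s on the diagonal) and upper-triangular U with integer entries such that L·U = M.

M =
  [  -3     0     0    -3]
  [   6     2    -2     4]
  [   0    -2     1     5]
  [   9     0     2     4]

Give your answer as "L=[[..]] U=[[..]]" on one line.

L=[[1,0,0,0],[-2,1,0,0],[0,-1,1,0],[-3,0,-2,1]] U=[[-3,0,0,-3],[0,2,-2,-2],[0,0,-1,3],[0,0,0,1]]

  row1 -= -2·row0 → [0,2,-2,-2]
  row2 -= 0·row0 → [0,-2,1,5]
  row3 -= -3·row0 → [0,0,2,-5]
  row2 -= -1·row1 → [0,0,-1,3]
  row3 -= 0·row1 → [0,0,2,-5]
  row3 -= -2·row2 → [0,0,0,1]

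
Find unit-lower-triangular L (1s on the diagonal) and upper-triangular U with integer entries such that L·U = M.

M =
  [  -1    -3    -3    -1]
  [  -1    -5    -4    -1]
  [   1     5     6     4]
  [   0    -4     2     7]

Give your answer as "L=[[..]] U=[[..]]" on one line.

  row1 -= 1·row0 → [0,-2,-1,0]
  row2 -= -1·row0 → [0,2,3,3]
  row3 -= 0·row0 → [0,-4,2,7]
  row2 -= -1·row1 → [0,0,2,3]
  row3 -= 2·row1 → [0,0,4,7]
  row3 -= 2·row2 → [0,0,0,1]

L=[[1,0,0,0],[1,1,0,0],[-1,-1,1,0],[0,2,2,1]] U=[[-1,-3,-3,-1],[0,-2,-1,0],[0,0,2,3],[0,0,0,1]]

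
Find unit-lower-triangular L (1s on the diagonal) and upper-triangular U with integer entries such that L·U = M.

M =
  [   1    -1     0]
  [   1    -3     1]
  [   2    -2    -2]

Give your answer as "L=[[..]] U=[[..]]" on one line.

  R1 -= 1·R0 → [0,-2,1]
  R2 -= 2·R0 → [0,0,-2]
  R2 -= 0·R1 → [0,0,-2]

L=[[1,0,0],[1,1,0],[2,0,1]] U=[[1,-1,0],[0,-2,1],[0,0,-2]]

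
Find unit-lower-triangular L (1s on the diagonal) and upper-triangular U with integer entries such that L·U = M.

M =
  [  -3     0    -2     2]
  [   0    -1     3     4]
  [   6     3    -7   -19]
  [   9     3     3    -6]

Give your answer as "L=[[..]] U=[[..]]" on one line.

  R1 -= 0·R0 → [0,-1,3,4]
  R2 -= -2·R0 → [0,3,-11,-15]
  R3 -= -3·R0 → [0,3,-3,0]
  R2 -= -3·R1 → [0,0,-2,-3]
  R3 -= -3·R1 → [0,0,6,12]
  R3 -= -3·R2 → [0,0,0,3]

L=[[1,0,0,0],[0,1,0,0],[-2,-3,1,0],[-3,-3,-3,1]] U=[[-3,0,-2,2],[0,-1,3,4],[0,0,-2,-3],[0,0,0,3]]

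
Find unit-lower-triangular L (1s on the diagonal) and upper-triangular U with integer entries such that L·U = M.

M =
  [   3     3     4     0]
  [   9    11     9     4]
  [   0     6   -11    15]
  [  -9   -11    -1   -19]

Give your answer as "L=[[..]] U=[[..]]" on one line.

  r1 -= 3·r0 → [0,2,-3,4]
  r2 -= 0·r0 → [0,6,-11,15]
  r3 -= -3·r0 → [0,-2,11,-19]
  r2 -= 3·r1 → [0,0,-2,3]
  r3 -= -1·r1 → [0,0,8,-15]
  r3 -= -4·r2 → [0,0,0,-3]

L=[[1,0,0,0],[3,1,0,0],[0,3,1,0],[-3,-1,-4,1]] U=[[3,3,4,0],[0,2,-3,4],[0,0,-2,3],[0,0,0,-3]]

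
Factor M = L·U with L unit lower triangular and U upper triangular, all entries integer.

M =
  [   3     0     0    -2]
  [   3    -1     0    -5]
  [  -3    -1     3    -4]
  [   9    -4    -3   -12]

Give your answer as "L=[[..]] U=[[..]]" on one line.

  r1 -= 1·r0 → [0,-1,0,-3]
  r2 -= -1·r0 → [0,-1,3,-6]
  r3 -= 3·r0 → [0,-4,-3,-6]
  r2 -= 1·r1 → [0,0,3,-3]
  r3 -= 4·r1 → [0,0,-3,6]
  r3 -= -1·r2 → [0,0,0,3]

L=[[1,0,0,0],[1,1,0,0],[-1,1,1,0],[3,4,-1,1]] U=[[3,0,0,-2],[0,-1,0,-3],[0,0,3,-3],[0,0,0,3]]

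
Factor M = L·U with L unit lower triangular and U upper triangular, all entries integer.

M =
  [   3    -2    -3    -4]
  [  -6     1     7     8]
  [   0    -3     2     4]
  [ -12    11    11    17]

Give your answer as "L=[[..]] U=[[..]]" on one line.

  R1 -= -2·R0 → [0,-3,1,0]
  R2 -= 0·R0 → [0,-3,2,4]
  R3 -= -4·R0 → [0,3,-1,1]
  R2 -= 1·R1 → [0,0,1,4]
  R3 -= -1·R1 → [0,0,0,1]
  R3 -= 0·R2 → [0,0,0,1]

L=[[1,0,0,0],[-2,1,0,0],[0,1,1,0],[-4,-1,0,1]] U=[[3,-2,-3,-4],[0,-3,1,0],[0,0,1,4],[0,0,0,1]]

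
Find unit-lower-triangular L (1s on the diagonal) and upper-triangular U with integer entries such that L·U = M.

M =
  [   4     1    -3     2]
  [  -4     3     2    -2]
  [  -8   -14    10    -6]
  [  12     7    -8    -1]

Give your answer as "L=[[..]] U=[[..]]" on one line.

L=[[1,0,0,0],[-1,1,0,0],[-2,-3,1,0],[3,1,2,1]] U=[[4,1,-3,2],[0,4,-1,0],[0,0,1,-2],[0,0,0,-3]]

  row1 -= -1·row0 → [0,4,-1,0]
  row2 -= -2·row0 → [0,-12,4,-2]
  row3 -= 3·row0 → [0,4,1,-7]
  row2 -= -3·row1 → [0,0,1,-2]
  row3 -= 1·row1 → [0,0,2,-7]
  row3 -= 2·row2 → [0,0,0,-3]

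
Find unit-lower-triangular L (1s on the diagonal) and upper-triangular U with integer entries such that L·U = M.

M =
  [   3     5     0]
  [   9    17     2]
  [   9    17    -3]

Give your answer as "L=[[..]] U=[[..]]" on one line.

L=[[1,0,0],[3,1,0],[3,1,1]] U=[[3,5,0],[0,2,2],[0,0,-5]]

  r1 -= 3·r0 → [0,2,2]
  r2 -= 3·r0 → [0,2,-3]
  r2 -= 1·r1 → [0,0,-5]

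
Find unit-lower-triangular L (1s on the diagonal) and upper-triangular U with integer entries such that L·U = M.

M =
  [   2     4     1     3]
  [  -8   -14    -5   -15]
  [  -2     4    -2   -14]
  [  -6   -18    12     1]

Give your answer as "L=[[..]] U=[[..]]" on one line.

L=[[1,0,0,0],[-4,1,0,0],[-1,4,1,0],[-3,-3,4,1]] U=[[2,4,1,3],[0,2,-1,-3],[0,0,3,1],[0,0,0,-3]]

  R1 -= -4·R0 → [0,2,-1,-3]
  R2 -= -1·R0 → [0,8,-1,-11]
  R3 -= -3·R0 → [0,-6,15,10]
  R2 -= 4·R1 → [0,0,3,1]
  R3 -= -3·R1 → [0,0,12,1]
  R3 -= 4·R2 → [0,0,0,-3]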